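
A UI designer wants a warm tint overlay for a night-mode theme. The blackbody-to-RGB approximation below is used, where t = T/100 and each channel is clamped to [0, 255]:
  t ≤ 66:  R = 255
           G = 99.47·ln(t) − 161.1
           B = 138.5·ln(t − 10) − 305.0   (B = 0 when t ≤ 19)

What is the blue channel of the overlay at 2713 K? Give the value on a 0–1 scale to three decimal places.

0.347

t = 2713/100 = 27.13; the t ≤ 66 branch applies.
B = 138.5·ln(27.13 − 10) − 305.0 = 138.5·ln 17.13 − 305.0 = 138.5·2.8408 − 305.0 = 88.455.
On a 0–1 scale: 88.455/255 = 0.3469 → 0.347.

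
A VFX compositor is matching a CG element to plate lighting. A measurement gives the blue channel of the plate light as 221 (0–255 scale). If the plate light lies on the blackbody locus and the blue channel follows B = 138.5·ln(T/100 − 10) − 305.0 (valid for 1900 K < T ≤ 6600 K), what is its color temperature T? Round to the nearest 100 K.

ln(t − 10) = (221 + 305.0) / 138.5 = 3.7978.
t − 10 = e^3.7978 = 44.604, so t = 54.604.
T = 100·t = 5460 K → 5500 K to the nearest 100 K.

5500 K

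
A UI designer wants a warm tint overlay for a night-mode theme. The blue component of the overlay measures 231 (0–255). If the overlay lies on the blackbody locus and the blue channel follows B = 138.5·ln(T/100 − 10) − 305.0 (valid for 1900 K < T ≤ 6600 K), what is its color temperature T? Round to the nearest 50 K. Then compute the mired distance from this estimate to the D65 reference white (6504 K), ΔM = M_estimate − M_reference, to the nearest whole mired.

ln(t − 10) = (231 + 305.0) / 138.5 = 3.8700.
t − 10 = e^3.8700 = 47.944, so t = 57.944.
T = 100·t = 5794 K → 5800 K to the nearest 50 K.
M_estimate = 10⁶/5800 = 172.41; M_reference = 10⁶/6504 = 153.75.
ΔM = 172.41 − 153.75 = 18.66 → +19 mireds.

+19 mireds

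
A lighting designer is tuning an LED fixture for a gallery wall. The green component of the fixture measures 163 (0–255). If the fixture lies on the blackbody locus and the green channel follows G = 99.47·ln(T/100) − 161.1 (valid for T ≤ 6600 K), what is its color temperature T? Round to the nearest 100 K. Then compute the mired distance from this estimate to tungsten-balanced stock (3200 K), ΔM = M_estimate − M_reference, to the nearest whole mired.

+72 mireds

ln t = (163 + 161.1) / 99.47 = 3.2583.
t = e^3.2583 = 26.004.
T = 100·t = 2600 K → 2600 K to the nearest 100 K.
M_estimate = 10⁶/2600 = 384.62; M_reference = 10⁶/3200 = 312.50.
ΔM = 384.62 − 312.50 = 72.12 → +72 mireds.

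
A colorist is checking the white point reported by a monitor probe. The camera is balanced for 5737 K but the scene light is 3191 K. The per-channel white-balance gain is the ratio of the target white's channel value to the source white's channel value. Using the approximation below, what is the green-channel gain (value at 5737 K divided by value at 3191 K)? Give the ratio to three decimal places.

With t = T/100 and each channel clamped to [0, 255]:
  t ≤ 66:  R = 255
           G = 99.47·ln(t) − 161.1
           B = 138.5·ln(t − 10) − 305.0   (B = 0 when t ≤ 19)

1.318

At 3191 K (t = 31.91):
  G = 99.47·ln 31.91 − 161.1 = 99.47·3.4629 − 161.1 = 183.357.
At 5737 K (t = 57.37):
  G = 99.47·ln 57.37 − 161.1 = 99.47·4.0495 − 161.1 = 241.706.
Gain = 241.706 / 183.357 = 1.3182 → 1.318.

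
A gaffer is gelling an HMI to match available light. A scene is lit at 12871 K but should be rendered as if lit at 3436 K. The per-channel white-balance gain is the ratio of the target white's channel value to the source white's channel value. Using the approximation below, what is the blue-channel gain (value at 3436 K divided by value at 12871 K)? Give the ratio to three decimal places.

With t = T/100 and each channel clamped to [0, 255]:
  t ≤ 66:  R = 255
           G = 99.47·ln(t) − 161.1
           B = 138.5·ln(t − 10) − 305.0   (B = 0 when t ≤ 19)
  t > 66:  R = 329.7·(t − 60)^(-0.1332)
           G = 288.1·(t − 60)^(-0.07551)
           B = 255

At 12871 K (t = 128.71):
  B = 255 by definition for t > 66.
At 3436 K (t = 34.36):
  B = 138.5·ln(34.36 − 10) − 305.0 = 138.5·ln 24.36 − 305.0 = 138.5·3.1929 − 305.0 = 137.223.
Gain = 137.223 / 255.000 = 0.5381 → 0.538.

0.538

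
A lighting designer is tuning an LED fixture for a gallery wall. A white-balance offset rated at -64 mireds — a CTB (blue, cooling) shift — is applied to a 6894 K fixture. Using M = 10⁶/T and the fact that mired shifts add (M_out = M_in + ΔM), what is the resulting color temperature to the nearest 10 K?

12340 K

M_in = 10⁶/6894 = 145.05 mireds.
M_out = 145.05 + (-64) = 81.05 mireds.
T_out = 10⁶/81.05 = 12337.5 K → 12340 K.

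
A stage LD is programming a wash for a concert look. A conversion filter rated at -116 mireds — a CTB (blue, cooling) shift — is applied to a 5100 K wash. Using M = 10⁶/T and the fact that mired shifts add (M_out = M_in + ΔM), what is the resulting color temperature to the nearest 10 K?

M_in = 10⁶/5100 = 196.08 mireds.
M_out = 196.08 + (-116) = 80.08 mireds.
T_out = 10⁶/80.08 = 12487.8 K → 12490 K.

12490 K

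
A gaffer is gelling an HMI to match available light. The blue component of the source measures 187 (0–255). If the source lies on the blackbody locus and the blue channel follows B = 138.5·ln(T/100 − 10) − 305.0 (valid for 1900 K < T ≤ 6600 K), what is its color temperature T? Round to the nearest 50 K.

4500 K

ln(t − 10) = (187 + 305.0) / 138.5 = 3.5523.
t − 10 = e^3.5523 = 34.895, so t = 44.895.
T = 100·t = 4490 K → 4500 K to the nearest 50 K.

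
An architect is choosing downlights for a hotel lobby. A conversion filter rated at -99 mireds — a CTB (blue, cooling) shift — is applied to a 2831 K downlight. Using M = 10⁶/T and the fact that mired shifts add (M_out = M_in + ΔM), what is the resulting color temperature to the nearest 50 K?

3950 K

M_in = 10⁶/2831 = 353.23 mireds.
M_out = 353.23 + (-99) = 254.23 mireds.
T_out = 10⁶/254.23 = 3933.4 K → 3950 K.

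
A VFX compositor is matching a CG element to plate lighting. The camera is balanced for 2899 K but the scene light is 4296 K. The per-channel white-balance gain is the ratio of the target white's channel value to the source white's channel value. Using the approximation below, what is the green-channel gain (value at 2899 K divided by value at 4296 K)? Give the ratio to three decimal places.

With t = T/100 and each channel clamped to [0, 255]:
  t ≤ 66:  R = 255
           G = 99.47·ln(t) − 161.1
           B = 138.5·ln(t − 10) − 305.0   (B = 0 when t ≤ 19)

At 4296 K (t = 42.96):
  G = 99.47·ln 42.96 − 161.1 = 99.47·3.7603 − 161.1 = 212.934.
At 2899 K (t = 28.99):
  G = 99.47·ln 28.99 − 161.1 = 99.47·3.3670 − 161.1 = 173.811.
Gain = 173.811 / 212.934 = 0.8163 → 0.816.

0.816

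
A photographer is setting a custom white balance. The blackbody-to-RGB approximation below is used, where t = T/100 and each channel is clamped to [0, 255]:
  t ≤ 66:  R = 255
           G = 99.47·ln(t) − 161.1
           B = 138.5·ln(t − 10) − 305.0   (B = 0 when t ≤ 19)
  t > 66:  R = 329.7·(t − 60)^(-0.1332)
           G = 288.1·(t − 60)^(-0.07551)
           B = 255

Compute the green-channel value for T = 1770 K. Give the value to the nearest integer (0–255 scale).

125

t = 1770/100 = 17.7; the t ≤ 66 branch applies.
G = 99.47·ln 17.7 − 161.1 = 99.47·2.8736 − 161.1 = 124.733.
Rounded: 125.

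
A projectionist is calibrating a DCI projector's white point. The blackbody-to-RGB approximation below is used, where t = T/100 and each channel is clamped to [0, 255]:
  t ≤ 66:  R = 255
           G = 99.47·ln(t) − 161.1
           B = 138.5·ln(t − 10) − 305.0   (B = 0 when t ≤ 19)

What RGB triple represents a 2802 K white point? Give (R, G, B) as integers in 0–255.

t = 2802/100 = 28.02; the t ≤ 66 branch applies.
R = 255 by definition for t ≤ 66.
G = 99.47·ln 28.02 − 161.1 = 99.47·3.3329 − 161.1 = 170.425.
B = 138.5·ln(28.02 − 10) − 305.0 = 138.5·ln 18.02 − 305.0 = 138.5·2.8915 − 305.0 = 95.470.
Rounded: (255, 170, 95).

(255, 170, 95)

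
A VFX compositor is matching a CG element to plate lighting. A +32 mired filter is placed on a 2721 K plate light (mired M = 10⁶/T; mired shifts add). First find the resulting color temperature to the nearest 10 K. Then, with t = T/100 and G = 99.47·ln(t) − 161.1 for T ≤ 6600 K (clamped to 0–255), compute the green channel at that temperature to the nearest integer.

M_in = 10⁶/2721 = 367.51; M_out = 367.51 + (+32) = 399.51.
T_out = 10⁶/399.51 = 2503.1 K → 2500 K; t = 25.
G = 99.47·ln 25 − 161.1 = 99.47·3.2189 − 161.1 = 159.082.
Rounded: 159.

159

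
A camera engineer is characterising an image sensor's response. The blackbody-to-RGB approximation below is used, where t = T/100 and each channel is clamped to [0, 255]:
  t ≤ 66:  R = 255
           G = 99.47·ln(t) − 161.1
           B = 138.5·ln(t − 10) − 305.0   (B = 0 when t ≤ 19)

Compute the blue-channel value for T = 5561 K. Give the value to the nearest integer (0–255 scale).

t = 5561/100 = 55.61; the t ≤ 66 branch applies.
B = 138.5·ln(55.61 − 10) − 305.0 = 138.5·ln 45.61 − 305.0 = 138.5·3.8201 − 305.0 = 224.088.
Rounded: 224.

224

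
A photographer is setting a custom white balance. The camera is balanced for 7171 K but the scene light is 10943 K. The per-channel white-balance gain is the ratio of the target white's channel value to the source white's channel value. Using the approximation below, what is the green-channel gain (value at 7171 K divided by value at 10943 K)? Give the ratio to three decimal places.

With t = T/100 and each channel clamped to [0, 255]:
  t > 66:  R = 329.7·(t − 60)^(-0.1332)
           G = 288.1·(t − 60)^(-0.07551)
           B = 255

1.115

At 10943 K (t = 109.43):
  G = 288.1·(109.43 − 60)^(-0.07551) = 288.1·49.43^(-0.07551) = 288.1·0.74488 = 214.600.
At 7171 K (t = 71.71):
  G = 288.1·(71.71 − 60)^(-0.07551) = 288.1·11.71^(-0.07551) = 288.1·0.83045 = 239.253.
Gain = 239.253 / 214.600 = 1.1149 → 1.115.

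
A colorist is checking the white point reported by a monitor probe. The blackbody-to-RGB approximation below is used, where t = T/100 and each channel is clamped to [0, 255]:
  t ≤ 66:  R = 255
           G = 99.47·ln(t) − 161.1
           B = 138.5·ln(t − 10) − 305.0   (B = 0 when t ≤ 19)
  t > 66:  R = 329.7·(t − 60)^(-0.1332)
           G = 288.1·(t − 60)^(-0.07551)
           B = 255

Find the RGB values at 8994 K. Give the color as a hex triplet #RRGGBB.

t = 8994/100 = 89.94; the t > 66 branch applies.
R = 329.7·(89.94 − 60)^(-0.1332) = 329.7·29.94^(-0.1332) = 329.7·0.63586 = 209.644.
G = 288.1·(89.94 − 60)^(-0.07551) = 288.1·29.94^(-0.07551) = 288.1·0.77362 = 222.880.
B = 255 by definition for t > 66.
Rounded: (210, 223, 255).
In hex: #D2DFFF.

#D2DFFF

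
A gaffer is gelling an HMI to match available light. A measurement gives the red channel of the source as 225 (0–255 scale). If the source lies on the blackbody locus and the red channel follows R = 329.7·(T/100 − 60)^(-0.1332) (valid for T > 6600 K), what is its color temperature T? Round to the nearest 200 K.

7800 K

(t − 60)^(-0.1332) = 225/329.7 = 0.68244.
t − 60 = 0.68244^(1/-0.1332) = 0.68244^(-7.508) = 17.610, so t = 77.610.
T = 100·t = 7761 K → 7800 K to the nearest 200 K.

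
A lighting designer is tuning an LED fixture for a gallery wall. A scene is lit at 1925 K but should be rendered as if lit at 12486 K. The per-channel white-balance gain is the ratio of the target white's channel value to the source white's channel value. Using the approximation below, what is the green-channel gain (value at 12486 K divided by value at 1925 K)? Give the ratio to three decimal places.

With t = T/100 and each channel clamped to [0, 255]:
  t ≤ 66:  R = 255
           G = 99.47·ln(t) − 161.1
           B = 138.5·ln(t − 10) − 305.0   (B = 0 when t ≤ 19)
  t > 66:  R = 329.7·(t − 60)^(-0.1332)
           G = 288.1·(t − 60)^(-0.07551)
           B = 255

At 1925 K (t = 19.25):
  G = 99.47·ln 19.25 − 161.1 = 99.47·2.9575 − 161.1 = 133.084.
At 12486 K (t = 124.86):
  G = 288.1·(124.86 − 60)^(-0.07551) = 288.1·64.86^(-0.07551) = 288.1·0.72976 = 210.243.
Gain = 210.243 / 133.084 = 1.5798 → 1.580.

1.580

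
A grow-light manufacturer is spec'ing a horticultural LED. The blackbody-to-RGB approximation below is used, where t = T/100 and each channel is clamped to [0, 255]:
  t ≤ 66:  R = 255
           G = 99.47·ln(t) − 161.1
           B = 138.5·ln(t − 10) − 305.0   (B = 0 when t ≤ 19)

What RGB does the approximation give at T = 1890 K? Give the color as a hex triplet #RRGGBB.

t = 1890/100 = 18.9; the t ≤ 66 branch applies.
R = 255 by definition for t ≤ 66.
G = 99.47·ln 18.9 − 161.1 = 99.47·2.9392 − 161.1 = 131.258.
t = 18.9 ≤ 19, so B = 0.
Rounded: (255, 131, 0).
In hex: #FF8300.

#FF8300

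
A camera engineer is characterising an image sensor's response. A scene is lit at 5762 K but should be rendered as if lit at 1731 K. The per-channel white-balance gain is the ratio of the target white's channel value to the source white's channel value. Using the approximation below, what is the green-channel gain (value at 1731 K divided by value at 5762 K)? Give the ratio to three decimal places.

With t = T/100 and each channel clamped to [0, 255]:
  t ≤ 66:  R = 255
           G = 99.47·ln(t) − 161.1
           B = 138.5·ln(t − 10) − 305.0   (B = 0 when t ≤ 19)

0.506

At 5762 K (t = 57.62):
  G = 99.47·ln 57.62 − 161.1 = 99.47·4.0539 − 161.1 = 242.138.
At 1731 K (t = 17.31):
  G = 99.47·ln 17.31 − 161.1 = 99.47·2.8513 − 161.1 = 122.517.
Gain = 122.517 / 242.138 = 0.5060 → 0.506.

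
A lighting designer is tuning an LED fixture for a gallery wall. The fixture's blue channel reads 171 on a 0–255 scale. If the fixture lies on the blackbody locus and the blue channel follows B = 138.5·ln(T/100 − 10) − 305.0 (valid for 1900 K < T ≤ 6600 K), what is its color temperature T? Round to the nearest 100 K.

4100 K

ln(t − 10) = (171 + 305.0) / 138.5 = 3.4368.
t − 10 = e^3.4368 = 31.088, so t = 41.088.
T = 100·t = 4109 K → 4100 K to the nearest 100 K.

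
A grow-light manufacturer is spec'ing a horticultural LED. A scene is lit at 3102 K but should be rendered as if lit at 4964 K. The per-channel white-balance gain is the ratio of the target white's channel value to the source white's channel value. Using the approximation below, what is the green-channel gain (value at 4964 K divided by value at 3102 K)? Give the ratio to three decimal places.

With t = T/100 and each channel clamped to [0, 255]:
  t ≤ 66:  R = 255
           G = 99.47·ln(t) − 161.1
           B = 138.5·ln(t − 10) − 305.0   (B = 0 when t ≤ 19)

1.259

At 3102 K (t = 31.02):
  G = 99.47·ln 31.02 − 161.1 = 99.47·3.4346 − 161.1 = 180.543.
At 4964 K (t = 49.64):
  G = 99.47·ln 49.64 − 161.1 = 99.47·3.9048 − 161.1 = 227.310.
Gain = 227.310 / 180.543 = 1.2590 → 1.259.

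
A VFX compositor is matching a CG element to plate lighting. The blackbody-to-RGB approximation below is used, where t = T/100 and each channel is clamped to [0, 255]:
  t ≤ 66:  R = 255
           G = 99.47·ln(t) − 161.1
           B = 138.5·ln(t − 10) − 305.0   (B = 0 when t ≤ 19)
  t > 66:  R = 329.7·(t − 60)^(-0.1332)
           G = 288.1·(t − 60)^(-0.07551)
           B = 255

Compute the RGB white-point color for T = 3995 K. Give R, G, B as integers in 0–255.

R=255, G=206, B=166

t = 3995/100 = 39.95; the t ≤ 66 branch applies.
R = 255 by definition for t ≤ 66.
G = 99.47·ln 39.95 − 161.1 = 99.47·3.6876 − 161.1 = 205.708.
B = 138.5·ln(39.95 − 10) − 305.0 = 138.5·ln 29.95 − 305.0 = 138.5·3.3995 − 305.0 = 165.835.
Rounded: (255, 206, 166).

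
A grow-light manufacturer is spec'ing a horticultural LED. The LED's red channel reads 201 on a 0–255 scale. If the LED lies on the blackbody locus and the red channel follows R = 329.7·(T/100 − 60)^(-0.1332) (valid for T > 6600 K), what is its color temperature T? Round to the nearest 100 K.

(t − 60)^(-0.1332) = 201/329.7 = 0.60965.
t − 60 = 0.60965^(1/-0.1332) = 0.60965^(-7.508) = 41.071, so t = 101.071.
T = 100·t = 10107 K → 10100 K to the nearest 100 K.

10100 K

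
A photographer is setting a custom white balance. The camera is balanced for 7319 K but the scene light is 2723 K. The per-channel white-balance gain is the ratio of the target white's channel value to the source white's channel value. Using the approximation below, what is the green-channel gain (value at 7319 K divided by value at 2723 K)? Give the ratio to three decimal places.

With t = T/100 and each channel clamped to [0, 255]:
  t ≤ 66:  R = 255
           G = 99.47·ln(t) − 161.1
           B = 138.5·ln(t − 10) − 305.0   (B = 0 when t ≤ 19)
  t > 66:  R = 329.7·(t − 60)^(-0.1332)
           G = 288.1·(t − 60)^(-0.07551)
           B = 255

At 2723 K (t = 27.23):
  G = 99.47·ln 27.23 − 161.1 = 99.47·3.3043 − 161.1 = 167.581.
At 7319 K (t = 73.19):
  G = 288.1·(73.19 − 60)^(-0.07551) = 288.1·13.19^(-0.07551) = 288.1·0.82302 = 237.112.
Gain = 237.112 / 167.581 = 1.4149 → 1.415.

1.415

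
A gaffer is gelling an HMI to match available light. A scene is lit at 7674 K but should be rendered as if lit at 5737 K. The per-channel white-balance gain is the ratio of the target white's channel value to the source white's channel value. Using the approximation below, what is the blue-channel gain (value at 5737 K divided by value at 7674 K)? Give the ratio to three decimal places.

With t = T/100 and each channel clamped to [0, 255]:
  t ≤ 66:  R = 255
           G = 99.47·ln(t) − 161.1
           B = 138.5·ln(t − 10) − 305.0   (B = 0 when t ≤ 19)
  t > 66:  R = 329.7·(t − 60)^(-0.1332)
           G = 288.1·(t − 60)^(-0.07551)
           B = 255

At 7674 K (t = 76.74):
  B = 255 by definition for t > 66.
At 5737 K (t = 57.37):
  B = 138.5·ln(57.37 − 10) − 305.0 = 138.5·ln 47.37 − 305.0 = 138.5·3.8580 − 305.0 = 229.331.
Gain = 229.331 / 255.000 = 0.8993 → 0.899.

0.899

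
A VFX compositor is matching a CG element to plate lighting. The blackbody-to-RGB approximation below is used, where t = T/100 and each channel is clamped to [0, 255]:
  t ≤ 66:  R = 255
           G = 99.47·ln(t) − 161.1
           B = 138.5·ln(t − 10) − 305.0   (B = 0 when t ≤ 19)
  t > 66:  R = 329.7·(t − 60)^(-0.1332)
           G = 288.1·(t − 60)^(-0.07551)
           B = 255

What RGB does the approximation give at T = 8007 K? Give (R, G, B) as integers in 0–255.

(221, 230, 255)

t = 8007/100 = 80.07; the t > 66 branch applies.
R = 329.7·(80.07 − 60)^(-0.1332) = 329.7·20.07^(-0.1332) = 329.7·0.67066 = 221.116.
G = 288.1·(80.07 − 60)^(-0.07551) = 288.1·20.07^(-0.07551) = 288.1·0.79734 = 229.714.
B = 255 by definition for t > 66.
Rounded: (221, 230, 255).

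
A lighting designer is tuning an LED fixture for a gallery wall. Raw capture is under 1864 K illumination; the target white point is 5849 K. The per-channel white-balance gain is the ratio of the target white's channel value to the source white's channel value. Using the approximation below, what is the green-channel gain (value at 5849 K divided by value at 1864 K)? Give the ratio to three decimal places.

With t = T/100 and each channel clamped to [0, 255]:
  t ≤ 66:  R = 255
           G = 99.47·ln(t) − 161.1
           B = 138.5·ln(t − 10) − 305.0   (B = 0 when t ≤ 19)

1.876

At 1864 K (t = 18.64):
  G = 99.47·ln 18.64 − 161.1 = 99.47·2.9253 − 161.1 = 129.881.
At 5849 K (t = 58.49):
  G = 99.47·ln 58.49 − 161.1 = 99.47·4.0689 − 161.1 = 243.629.
Gain = 243.629 / 129.881 = 1.8758 → 1.876.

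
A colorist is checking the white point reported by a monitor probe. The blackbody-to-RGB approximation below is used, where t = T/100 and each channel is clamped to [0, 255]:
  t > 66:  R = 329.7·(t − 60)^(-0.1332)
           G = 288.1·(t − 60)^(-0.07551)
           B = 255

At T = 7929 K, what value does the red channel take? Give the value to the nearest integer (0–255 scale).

222

t = 7929/100 = 79.29; the t > 66 branch applies.
R = 329.7·(79.29 − 60)^(-0.1332) = 329.7·19.29^(-0.1332) = 329.7·0.67421 = 222.286.
Rounded: 222.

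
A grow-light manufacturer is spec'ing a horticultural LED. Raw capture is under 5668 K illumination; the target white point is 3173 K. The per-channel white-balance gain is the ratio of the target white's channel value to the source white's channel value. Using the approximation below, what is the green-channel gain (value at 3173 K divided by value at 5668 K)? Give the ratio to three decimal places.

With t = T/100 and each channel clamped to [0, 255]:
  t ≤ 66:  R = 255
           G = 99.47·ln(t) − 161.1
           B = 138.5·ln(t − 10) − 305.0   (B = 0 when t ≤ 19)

0.760

At 5668 K (t = 56.68):
  G = 99.47·ln 56.68 − 161.1 = 99.47·4.0374 − 161.1 = 240.502.
At 3173 K (t = 31.73):
  G = 99.47·ln 31.73 − 161.1 = 99.47·3.4573 − 161.1 = 182.794.
Gain = 182.794 / 240.502 = 0.7601 → 0.760.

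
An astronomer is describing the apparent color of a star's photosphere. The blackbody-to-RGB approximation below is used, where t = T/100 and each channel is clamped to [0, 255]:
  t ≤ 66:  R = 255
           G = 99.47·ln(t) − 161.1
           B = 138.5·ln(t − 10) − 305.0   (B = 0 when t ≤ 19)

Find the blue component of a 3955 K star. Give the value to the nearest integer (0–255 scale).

t = 3955/100 = 39.55; the t ≤ 66 branch applies.
B = 138.5·ln(39.55 − 10) − 305.0 = 138.5·ln 29.55 − 305.0 = 138.5·3.3861 − 305.0 = 163.973.
Rounded: 164.

164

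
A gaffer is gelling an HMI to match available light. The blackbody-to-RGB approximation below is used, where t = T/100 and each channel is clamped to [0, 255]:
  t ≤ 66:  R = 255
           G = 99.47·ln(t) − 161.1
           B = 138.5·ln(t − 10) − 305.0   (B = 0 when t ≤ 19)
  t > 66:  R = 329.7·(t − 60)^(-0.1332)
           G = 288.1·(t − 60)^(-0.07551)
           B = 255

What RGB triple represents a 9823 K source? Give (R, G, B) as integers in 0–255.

t = 9823/100 = 98.23; the t > 66 branch applies.
R = 329.7·(98.23 − 60)^(-0.1332) = 329.7·38.23^(-0.1332) = 329.7·0.61549 = 202.928.
G = 288.1·(98.23 − 60)^(-0.07551) = 288.1·38.23^(-0.07551) = 288.1·0.75947 = 218.804.
B = 255 by definition for t > 66.
Rounded: (203, 219, 255).

(203, 219, 255)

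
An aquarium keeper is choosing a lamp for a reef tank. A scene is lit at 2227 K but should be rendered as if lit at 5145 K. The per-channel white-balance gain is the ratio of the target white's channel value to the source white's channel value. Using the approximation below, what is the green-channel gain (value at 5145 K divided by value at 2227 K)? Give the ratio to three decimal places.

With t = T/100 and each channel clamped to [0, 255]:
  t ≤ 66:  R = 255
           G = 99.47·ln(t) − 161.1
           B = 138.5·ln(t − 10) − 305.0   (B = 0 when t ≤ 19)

At 2227 K (t = 22.27):
  G = 99.47·ln 22.27 − 161.1 = 99.47·3.1032 − 161.1 = 147.579.
At 5145 K (t = 51.45):
  G = 99.47·ln 51.45 − 161.1 = 99.47·3.9406 − 161.1 = 230.873.
Gain = 230.873 / 147.579 = 1.5644 → 1.564.

1.564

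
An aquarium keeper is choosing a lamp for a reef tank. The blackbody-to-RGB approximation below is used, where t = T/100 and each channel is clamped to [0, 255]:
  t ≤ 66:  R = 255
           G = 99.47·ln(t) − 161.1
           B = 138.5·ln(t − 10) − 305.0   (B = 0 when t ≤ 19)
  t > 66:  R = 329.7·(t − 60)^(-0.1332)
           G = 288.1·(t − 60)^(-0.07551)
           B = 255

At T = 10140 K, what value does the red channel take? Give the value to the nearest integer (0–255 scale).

t = 10140/100 = 101.4; the t > 66 branch applies.
R = 329.7·(101.4 − 60)^(-0.1332) = 329.7·41.4^(-0.1332) = 329.7·0.60900 = 200.786.
Rounded: 201.

201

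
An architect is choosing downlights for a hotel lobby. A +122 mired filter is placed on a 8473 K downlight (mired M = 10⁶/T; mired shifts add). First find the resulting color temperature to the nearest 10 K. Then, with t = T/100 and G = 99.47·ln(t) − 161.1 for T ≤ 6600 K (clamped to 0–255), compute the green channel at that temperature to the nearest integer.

210

M_in = 10⁶/8473 = 118.02; M_out = 118.02 + (+122) = 240.02.
T_out = 10⁶/240.02 = 4166.3 K → 4170 K; t = 41.7.
G = 99.47·ln 41.7 − 161.1 = 99.47·3.7305 − 161.1 = 209.973.
Rounded: 210.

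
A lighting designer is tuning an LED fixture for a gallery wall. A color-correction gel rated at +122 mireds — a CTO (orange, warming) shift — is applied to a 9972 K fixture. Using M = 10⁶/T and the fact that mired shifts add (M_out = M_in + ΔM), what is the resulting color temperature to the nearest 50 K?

4500 K

M_in = 10⁶/9972 = 100.28 mireds.
M_out = 100.28 + (+122) = 222.28 mireds.
T_out = 10⁶/222.28 = 4498.8 K → 4500 K.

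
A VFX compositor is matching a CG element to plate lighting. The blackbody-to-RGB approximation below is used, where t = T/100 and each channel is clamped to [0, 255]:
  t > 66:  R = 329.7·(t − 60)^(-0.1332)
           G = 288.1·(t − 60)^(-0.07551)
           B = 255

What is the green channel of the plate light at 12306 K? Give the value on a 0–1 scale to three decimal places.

0.826

t = 12306/100 = 123.06; the t > 66 branch applies.
G = 288.1·(123.06 − 60)^(-0.07551) = 288.1·63.06^(-0.07551) = 288.1·0.73131 = 210.690.
On a 0–1 scale: 210.690/255 = 0.8262 → 0.826.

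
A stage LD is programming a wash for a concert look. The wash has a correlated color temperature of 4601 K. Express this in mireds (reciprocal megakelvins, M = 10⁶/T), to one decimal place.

M = 10⁶ / 4601 = 217.344 → 217.3 mireds.

217.3 mireds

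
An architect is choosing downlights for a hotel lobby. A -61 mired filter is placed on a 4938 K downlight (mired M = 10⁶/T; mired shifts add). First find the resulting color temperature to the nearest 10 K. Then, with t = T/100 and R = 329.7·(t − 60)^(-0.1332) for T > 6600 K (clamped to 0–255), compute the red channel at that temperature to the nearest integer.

240

M_in = 10⁶/4938 = 202.51; M_out = 202.51 + (-61) = 141.51.
T_out = 10⁶/141.51 = 7066.6 K → 7070 K; t = 70.7.
R = 329.7·(70.7 − 60)^(-0.1332) = 329.7·10.7^(-0.1332) = 329.7·0.72927 = 240.439.
Rounded: 240.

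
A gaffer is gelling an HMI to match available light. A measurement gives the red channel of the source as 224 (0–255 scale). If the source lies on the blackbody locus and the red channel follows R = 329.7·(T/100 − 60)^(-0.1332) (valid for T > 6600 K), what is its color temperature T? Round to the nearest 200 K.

(t − 60)^(-0.1332) = 224/329.7 = 0.67941.
t − 60 = 0.67941^(1/-0.1332) = 0.67941^(-7.508) = 18.209, so t = 78.209.
T = 100·t = 7821 K → 7800 K to the nearest 200 K.

7800 K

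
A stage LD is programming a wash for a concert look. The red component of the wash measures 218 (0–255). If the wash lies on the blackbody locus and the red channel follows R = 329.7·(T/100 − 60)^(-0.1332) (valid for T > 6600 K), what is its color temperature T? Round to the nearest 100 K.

8200 K

(t − 60)^(-0.1332) = 218/329.7 = 0.66121.
t − 60 = 0.66121^(1/-0.1332) = 0.66121^(-7.508) = 22.326, so t = 82.326.
T = 100·t = 8233 K → 8200 K to the nearest 100 K.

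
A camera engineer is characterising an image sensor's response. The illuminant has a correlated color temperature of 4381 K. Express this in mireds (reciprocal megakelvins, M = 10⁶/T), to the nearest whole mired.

M = 10⁶ / 4381 = 228.258 → 228 mireds.

228 mireds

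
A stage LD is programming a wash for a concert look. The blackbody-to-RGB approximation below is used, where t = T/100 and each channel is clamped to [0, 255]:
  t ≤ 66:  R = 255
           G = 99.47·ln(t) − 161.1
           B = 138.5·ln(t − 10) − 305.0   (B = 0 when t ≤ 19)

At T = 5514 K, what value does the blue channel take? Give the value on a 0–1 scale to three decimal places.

t = 5514/100 = 55.14; the t ≤ 66 branch applies.
B = 138.5·ln(55.14 − 10) − 305.0 = 138.5·ln 45.14 − 305.0 = 138.5·3.8098 − 305.0 = 222.653.
On a 0–1 scale: 222.653/255 = 0.8731 → 0.873.

0.873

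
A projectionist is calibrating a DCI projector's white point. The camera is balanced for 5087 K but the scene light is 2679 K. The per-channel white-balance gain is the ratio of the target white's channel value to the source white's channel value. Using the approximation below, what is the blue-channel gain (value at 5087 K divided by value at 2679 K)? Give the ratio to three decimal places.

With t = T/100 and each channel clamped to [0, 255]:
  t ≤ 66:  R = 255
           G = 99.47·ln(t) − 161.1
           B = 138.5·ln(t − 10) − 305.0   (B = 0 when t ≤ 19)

At 2679 K (t = 26.79):
  B = 138.5·ln(26.79 − 10) − 305.0 = 138.5·ln 16.79 − 305.0 = 138.5·2.8208 − 305.0 = 85.679.
At 5087 K (t = 50.87):
  B = 138.5·ln(50.87 − 10) − 305.0 = 138.5·ln 40.87 − 305.0 = 138.5·3.7104 − 305.0 = 208.890.
Gain = 208.890 / 85.679 = 2.4381 → 2.438.

2.438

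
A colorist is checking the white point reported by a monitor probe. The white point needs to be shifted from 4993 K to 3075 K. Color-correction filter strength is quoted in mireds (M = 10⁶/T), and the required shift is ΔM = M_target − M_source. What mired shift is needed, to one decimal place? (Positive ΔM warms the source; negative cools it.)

M_source = 10⁶/4993 = 200.280; M_target = 10⁶/3075 = 325.203.
ΔM = 325.203 − 200.280 = 124.923 → +124.9 mireds, a warming shift.

+124.9 mireds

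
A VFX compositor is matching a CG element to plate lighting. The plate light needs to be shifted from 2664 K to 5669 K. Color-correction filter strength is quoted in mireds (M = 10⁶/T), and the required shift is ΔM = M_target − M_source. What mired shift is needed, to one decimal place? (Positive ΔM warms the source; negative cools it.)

M_source = 10⁶/2664 = 375.375; M_target = 10⁶/5669 = 176.398.
ΔM = 176.398 − 375.375 = -198.977 → -199.0 mireds, a cooling shift.

-199.0 mireds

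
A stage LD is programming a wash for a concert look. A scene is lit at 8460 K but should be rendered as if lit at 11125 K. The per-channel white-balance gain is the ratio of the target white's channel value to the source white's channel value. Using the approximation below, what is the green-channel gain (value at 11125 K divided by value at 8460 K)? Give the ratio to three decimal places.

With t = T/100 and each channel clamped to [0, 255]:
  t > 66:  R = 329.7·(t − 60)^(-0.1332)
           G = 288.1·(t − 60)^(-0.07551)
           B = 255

0.946

At 8460 K (t = 84.6):
  G = 288.1·(84.6 − 60)^(-0.07551) = 288.1·24.6^(-0.07551) = 288.1·0.78518 = 226.211.
At 11125 K (t = 111.25):
  G = 288.1·(111.25 − 60)^(-0.07551) = 288.1·51.25^(-0.07551) = 288.1·0.74285 = 214.015.
Gain = 214.015 / 226.211 = 0.9461 → 0.946.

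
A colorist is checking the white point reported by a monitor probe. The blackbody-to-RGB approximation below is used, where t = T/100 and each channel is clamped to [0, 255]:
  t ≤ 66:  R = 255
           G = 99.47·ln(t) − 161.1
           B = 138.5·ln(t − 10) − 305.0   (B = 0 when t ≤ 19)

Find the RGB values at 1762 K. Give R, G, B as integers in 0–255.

R=255, G=124, B=0

t = 1762/100 = 17.62; the t ≤ 66 branch applies.
R = 255 by definition for t ≤ 66.
G = 99.47·ln 17.62 − 161.1 = 99.47·2.8690 − 161.1 = 124.283.
t = 17.62 ≤ 19, so B = 0.
Rounded: (255, 124, 0).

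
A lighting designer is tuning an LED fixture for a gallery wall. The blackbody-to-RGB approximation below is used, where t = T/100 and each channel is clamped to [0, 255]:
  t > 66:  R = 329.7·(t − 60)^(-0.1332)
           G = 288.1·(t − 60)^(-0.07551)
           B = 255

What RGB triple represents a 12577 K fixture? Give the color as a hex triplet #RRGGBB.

#BDD2FF

t = 12577/100 = 125.77; the t > 66 branch applies.
R = 329.7·(125.77 − 60)^(-0.1332) = 329.7·65.77^(-0.1332) = 329.7·0.57258 = 188.781.
G = 288.1·(125.77 − 60)^(-0.07551) = 288.1·65.77^(-0.07551) = 288.1·0.72899 = 210.022.
B = 255 by definition for t > 66.
Rounded: (189, 210, 255).
In hex: #BDD2FF.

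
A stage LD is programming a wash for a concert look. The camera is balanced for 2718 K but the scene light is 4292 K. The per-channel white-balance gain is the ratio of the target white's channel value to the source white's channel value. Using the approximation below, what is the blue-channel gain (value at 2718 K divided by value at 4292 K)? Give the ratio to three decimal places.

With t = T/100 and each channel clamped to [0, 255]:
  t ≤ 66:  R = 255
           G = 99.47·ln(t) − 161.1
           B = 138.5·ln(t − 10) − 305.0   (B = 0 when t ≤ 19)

At 4292 K (t = 42.92):
  B = 138.5·ln(42.92 − 10) − 305.0 = 138.5·ln 32.92 − 305.0 = 138.5·3.4941 − 305.0 = 178.930.
At 2718 K (t = 27.18):
  B = 138.5·ln(27.18 − 10) − 305.0 = 138.5·ln 17.18 − 305.0 = 138.5·2.8437 − 305.0 = 88.859.
Gain = 88.859 / 178.930 = 0.4966 → 0.497.

0.497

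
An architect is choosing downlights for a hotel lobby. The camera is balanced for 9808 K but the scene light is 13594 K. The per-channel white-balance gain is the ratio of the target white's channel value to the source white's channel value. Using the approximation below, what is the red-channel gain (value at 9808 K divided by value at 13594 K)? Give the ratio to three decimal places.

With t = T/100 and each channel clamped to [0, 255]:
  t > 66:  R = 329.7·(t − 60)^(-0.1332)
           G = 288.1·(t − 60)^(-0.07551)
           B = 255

1.096

At 13594 K (t = 135.94):
  R = 329.7·(135.94 − 60)^(-0.1332) = 329.7·75.94^(-0.1332) = 329.7·0.56172 = 185.200.
At 9808 K (t = 98.08):
  R = 329.7·(98.08 − 60)^(-0.1332) = 329.7·38.08^(-0.1332) = 329.7·0.61582 = 203.035.
Gain = 203.035 / 185.200 = 1.0963 → 1.096.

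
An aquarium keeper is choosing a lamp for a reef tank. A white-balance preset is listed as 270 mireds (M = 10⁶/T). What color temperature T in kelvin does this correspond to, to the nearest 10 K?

T = 10⁶ / 270 = 3703.70 K → 3700 K.

3700 K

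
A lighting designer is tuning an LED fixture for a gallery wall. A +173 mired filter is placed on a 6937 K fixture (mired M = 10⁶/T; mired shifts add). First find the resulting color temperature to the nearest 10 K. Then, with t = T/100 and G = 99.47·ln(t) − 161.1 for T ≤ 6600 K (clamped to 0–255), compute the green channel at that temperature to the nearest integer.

182

M_in = 10⁶/6937 = 144.15; M_out = 144.15 + (+173) = 317.15.
T_out = 10⁶/317.15 = 3153.0 K → 3150 K; t = 31.5.
G = 99.47·ln 31.5 − 161.1 = 99.47·3.4500 − 161.1 = 182.070.
Rounded: 182.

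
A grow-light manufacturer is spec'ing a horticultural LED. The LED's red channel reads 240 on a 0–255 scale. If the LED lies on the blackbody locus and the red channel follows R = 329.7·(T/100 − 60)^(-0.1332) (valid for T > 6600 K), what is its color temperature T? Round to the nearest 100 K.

(t − 60)^(-0.1332) = 240/329.7 = 0.72793.
t − 60 = 0.72793^(1/-0.1332) = 0.72793^(-7.508) = 10.848, so t = 70.848.
T = 100·t = 7085 K → 7100 K to the nearest 100 K.

7100 K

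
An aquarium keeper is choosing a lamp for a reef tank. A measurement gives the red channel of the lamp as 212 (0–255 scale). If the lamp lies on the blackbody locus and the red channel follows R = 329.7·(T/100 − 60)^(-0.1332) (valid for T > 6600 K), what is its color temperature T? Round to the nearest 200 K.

(t − 60)^(-0.1332) = 212/329.7 = 0.64301.
t − 60 = 0.64301^(1/-0.1332) = 0.64301^(-7.508) = 27.530, so t = 87.530.
T = 100·t = 8753 K → 8800 K to the nearest 200 K.

8800 K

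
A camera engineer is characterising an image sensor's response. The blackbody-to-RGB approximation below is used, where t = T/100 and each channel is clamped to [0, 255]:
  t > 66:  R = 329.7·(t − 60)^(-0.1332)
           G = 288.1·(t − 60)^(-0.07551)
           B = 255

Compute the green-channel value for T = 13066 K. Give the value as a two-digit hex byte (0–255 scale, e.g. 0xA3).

t = 13066/100 = 130.66; the t > 66 branch applies.
G = 288.1·(130.66 − 60)^(-0.07551) = 288.1·70.66^(-0.07551) = 288.1·0.72505 = 208.887.
Rounded: 209; in hex, 0xD1.

0xD1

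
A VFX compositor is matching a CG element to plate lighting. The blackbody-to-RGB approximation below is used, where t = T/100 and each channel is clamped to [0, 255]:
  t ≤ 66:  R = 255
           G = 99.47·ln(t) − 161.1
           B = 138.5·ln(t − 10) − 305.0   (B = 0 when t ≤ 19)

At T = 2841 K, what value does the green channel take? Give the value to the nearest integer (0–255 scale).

t = 2841/100 = 28.41; the t ≤ 66 branch applies.
G = 99.47·ln 28.41 − 161.1 = 99.47·3.3467 − 161.1 = 171.800.
Rounded: 172.

172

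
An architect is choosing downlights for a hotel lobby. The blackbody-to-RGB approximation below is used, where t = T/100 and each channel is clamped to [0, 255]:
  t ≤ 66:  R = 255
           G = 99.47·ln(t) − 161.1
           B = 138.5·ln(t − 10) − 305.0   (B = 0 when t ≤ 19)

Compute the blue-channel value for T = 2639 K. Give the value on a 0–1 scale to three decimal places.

0.323

t = 2639/100 = 26.39; the t ≤ 66 branch applies.
B = 138.5·ln(26.39 − 10) − 305.0 = 138.5·ln 16.39 − 305.0 = 138.5·2.7967 − 305.0 = 82.339.
On a 0–1 scale: 82.339/255 = 0.3229 → 0.323.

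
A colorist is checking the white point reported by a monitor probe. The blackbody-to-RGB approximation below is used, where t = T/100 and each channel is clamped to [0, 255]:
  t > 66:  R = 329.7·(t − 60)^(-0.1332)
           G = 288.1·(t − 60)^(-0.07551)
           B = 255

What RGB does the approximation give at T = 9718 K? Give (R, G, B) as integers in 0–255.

(204, 219, 255)

t = 9718/100 = 97.18; the t > 66 branch applies.
R = 329.7·(97.18 − 60)^(-0.1332) = 329.7·37.18^(-0.1332) = 329.7·0.61778 = 203.683.
G = 288.1·(97.18 − 60)^(-0.07551) = 288.1·37.18^(-0.07551) = 288.1·0.76107 = 219.265.
B = 255 by definition for t > 66.
Rounded: (204, 219, 255).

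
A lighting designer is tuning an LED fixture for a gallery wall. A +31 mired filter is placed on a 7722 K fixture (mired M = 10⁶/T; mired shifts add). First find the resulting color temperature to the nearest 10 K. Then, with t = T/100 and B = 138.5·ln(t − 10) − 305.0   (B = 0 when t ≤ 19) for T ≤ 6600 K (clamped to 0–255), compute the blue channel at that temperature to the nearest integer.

M_in = 10⁶/7722 = 129.50; M_out = 129.50 + (+31) = 160.50.
T_out = 10⁶/160.50 = 6230.5 K → 6230 K; t = 62.3.
B = 138.5·ln(62.3 − 10) − 305.0 = 138.5·ln 52.3 − 305.0 = 138.5·3.9570 − 305.0 = 243.044.
Rounded: 243.

243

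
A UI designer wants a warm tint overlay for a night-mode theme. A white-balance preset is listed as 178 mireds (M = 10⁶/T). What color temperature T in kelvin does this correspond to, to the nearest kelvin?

T = 10⁶ / 178 = 5617.98 K → 5618 K.

5618 K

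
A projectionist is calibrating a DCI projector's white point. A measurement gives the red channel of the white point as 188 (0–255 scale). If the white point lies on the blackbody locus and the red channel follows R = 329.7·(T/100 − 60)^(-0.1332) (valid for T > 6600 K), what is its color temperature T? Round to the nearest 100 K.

12800 K

(t − 60)^(-0.1332) = 188/329.7 = 0.57022.
t − 60 = 0.57022^(1/-0.1332) = 0.57022^(-7.508) = 67.848, so t = 127.848.
T = 100·t = 12785 K → 12800 K to the nearest 100 K.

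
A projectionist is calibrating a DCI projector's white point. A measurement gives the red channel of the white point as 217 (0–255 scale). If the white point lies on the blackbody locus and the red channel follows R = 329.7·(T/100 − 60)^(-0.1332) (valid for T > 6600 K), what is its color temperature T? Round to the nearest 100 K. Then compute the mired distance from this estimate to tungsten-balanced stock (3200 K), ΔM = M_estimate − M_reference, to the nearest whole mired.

(t − 60)^(-0.1332) = 217/329.7 = 0.65817.
t − 60 = 0.65817^(1/-0.1332) = 0.65817^(-7.508) = 23.110, so t = 83.110.
T = 100·t = 8311 K → 8300 K to the nearest 100 K.
M_estimate = 10⁶/8300 = 120.48; M_reference = 10⁶/3200 = 312.50.
ΔM = 120.48 − 312.50 = -192.02 → -192 mireds.

-192 mireds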